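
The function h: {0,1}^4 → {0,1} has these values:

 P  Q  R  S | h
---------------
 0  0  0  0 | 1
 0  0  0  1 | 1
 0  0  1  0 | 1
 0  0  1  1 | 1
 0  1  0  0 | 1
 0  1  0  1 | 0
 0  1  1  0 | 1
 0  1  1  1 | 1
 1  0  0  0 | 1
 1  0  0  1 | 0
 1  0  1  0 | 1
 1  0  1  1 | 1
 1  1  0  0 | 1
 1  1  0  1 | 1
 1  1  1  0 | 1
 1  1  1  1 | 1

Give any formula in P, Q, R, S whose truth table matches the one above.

h is 0 on only 2 rows — (0,1,0,1), (1,0,0,1). Writing each as a minterm (¬P·Q·¬R·S, P·¬Q·¬R·S) and OR-ing them characterizes exactly where h=0, so h is the negation of that disjunction.

h(P, Q, R, S) = ~((((~P & Q) & ~R) & S) | (((P & ~Q) & ~R) & S))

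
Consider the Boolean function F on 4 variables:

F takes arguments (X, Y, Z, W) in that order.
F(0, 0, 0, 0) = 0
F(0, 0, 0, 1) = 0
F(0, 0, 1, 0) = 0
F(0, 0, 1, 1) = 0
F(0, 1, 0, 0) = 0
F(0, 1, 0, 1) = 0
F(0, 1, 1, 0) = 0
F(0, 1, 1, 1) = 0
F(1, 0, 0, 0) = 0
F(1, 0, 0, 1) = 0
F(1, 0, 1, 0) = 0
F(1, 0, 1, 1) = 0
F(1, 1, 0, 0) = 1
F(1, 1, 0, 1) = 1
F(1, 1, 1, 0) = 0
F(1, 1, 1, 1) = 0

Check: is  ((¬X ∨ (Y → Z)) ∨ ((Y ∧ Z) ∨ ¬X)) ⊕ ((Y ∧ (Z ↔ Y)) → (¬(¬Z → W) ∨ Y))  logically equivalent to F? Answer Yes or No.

Yes

Check the formula against F row by row:
  X=0, Y=0, Z=0, W=0: formula gives 0, F = 0 ✓
  X=0, Y=0, Z=0, W=1: formula gives 0, F = 0 ✓
  X=0, Y=0, Z=1, W=0: formula gives 0, F = 0 ✓
  X=0, Y=0, Z=1, W=1: formula gives 0, F = 0 ✓
  … (the remaining 12 rows also agree.)
All 16 rows match — the expression computes F exactly.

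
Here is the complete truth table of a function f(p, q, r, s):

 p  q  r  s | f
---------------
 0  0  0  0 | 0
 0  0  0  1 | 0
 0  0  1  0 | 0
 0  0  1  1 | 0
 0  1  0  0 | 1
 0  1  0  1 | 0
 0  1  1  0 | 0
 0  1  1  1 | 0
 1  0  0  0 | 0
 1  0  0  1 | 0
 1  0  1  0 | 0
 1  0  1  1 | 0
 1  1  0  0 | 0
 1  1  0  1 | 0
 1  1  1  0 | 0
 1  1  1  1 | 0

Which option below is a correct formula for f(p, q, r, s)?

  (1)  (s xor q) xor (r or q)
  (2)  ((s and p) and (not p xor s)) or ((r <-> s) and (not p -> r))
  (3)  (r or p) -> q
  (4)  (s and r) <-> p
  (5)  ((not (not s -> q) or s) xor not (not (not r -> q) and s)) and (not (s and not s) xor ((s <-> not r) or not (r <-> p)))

5

(1) fails at (0,0,0,1): the formula yields 1, f is 0.
(2) fails at (0,0,1,1): the formula yields 1, f is 0.
(3) fails at (0,0,0,0): the formula yields 1, f is 0.
(4) fails at (0,0,0,0): the formula yields 1, f is 0.
That leaves (5). Evaluating it on every row reproduces the table of f exactly.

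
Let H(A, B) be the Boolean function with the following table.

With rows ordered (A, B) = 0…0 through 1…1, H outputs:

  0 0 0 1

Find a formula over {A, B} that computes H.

The output is 1 only when every input is 1 — the AND of all inputs.

H(A, B) = A AND B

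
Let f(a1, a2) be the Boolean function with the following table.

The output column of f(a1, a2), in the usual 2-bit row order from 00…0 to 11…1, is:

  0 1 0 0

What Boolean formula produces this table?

1 only at (0,1): NOT a1 AND a2.

f(a1, a2) = NOT a1 AND a2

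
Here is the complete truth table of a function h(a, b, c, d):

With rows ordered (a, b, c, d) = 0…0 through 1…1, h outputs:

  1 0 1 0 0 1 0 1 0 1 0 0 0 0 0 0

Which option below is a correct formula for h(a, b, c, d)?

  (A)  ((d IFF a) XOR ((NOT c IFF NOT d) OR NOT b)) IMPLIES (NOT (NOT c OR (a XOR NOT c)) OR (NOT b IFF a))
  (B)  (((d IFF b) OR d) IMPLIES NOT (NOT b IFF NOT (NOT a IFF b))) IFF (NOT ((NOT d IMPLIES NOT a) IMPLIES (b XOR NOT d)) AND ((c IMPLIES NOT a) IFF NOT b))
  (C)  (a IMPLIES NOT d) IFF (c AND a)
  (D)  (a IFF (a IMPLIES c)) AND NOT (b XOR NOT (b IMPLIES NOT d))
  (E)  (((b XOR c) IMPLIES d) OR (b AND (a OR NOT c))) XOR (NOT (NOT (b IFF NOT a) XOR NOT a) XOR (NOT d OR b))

B

(A) fails at (0,0,1,1): the formula yields 1, h is 0.
(C) fails at (0,0,0,0): the formula yields 0, h is 1.
(D) fails at (0,0,0,0): the formula yields 0, h is 1.
(E) fails at (0,0,1,0): the formula yields 0, h is 1.
(B) is the remaining candidate, and it agrees with h on all 16 inputs.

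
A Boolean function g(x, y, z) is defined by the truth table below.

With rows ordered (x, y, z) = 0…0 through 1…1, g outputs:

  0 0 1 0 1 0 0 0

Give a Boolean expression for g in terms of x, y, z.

Collect the rows where g=1 — (0,1,0), (1,0,0) — and write one minterm per row: ¬x·y·¬z, x·¬y·¬z. Their union (logical OR) reproduces the table exactly.

g(x, y, z) = ((x' · y) · z') + ((x · y') · z')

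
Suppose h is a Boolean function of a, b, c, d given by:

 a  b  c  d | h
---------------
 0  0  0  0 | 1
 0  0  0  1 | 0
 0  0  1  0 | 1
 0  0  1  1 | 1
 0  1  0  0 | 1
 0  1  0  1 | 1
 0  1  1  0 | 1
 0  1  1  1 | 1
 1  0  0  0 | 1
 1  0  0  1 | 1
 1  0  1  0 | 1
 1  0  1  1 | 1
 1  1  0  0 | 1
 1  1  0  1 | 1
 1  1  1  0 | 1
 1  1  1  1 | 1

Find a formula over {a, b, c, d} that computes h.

h is 0 on exactly one input, (0,0,0,1), whose minterm is ¬a·¬b·¬c·d. So h is the negation of that single conjunction.

h(a, b, c, d) = not (((not a and not b) and not c) and d)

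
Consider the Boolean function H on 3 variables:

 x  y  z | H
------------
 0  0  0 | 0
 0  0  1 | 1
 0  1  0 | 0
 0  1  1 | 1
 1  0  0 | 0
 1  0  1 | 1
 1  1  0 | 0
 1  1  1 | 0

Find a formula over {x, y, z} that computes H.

H(x, y, z) = (((~x & ~y) & z) | ((~x & y) & z)) | ((x & ~y) & z)

H=1 on 3 inputs: (0,0,1), (0,1,1), (1,0,1). Reading each as a conjunction of literals (¬x·¬y·z, ¬x·y·z, x·¬y·z) and taking the OR gives the canonical DNF.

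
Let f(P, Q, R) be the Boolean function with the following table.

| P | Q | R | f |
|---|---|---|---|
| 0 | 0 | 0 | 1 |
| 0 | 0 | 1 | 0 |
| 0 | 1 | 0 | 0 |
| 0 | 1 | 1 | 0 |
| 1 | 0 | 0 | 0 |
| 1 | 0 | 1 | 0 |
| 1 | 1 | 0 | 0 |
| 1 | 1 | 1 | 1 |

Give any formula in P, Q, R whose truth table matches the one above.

f(P, Q, R) = ((NOT P AND NOT Q) AND NOT R) OR ((P AND Q) AND R)

The 1-rows are (0,0,0), (1,1,1). Each contributes one minterm — ¬P·¬Q·¬R; P·Q·R — and their disjunction is a sum-of-products form of f.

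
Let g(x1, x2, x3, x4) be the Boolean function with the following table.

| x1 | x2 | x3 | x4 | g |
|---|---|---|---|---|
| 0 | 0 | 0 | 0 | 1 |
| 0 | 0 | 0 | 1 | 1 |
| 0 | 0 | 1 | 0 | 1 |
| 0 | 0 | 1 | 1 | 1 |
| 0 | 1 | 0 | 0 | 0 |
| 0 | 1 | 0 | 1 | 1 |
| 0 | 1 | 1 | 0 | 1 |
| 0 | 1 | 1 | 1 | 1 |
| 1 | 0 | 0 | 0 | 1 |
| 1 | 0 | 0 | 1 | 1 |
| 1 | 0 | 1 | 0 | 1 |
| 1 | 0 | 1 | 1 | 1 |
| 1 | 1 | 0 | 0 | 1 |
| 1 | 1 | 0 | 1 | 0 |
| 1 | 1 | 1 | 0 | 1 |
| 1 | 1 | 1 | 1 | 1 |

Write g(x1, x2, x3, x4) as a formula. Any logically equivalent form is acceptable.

g is 0 on only 2 rows — (0,1,0,0), (1,1,0,1). Writing each as a minterm (¬x1·x2·¬x3·¬x4, x1·x2·¬x3·x4) and OR-ing them characterizes exactly where g=0, so g is the negation of that disjunction.

g(x1, x2, x3, x4) = ((((x1' · x2) · x3') · x4') + (((x1 · x2) · x3') · x4))'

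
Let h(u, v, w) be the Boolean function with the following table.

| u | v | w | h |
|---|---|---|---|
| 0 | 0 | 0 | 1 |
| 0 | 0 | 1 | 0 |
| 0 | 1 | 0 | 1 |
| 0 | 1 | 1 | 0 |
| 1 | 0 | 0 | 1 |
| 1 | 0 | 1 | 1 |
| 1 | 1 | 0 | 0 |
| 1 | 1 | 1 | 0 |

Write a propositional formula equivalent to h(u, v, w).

h(u, v, w) = ((((NOT u AND NOT v) AND NOT w) OR ((NOT u AND v) AND NOT w)) OR ((u AND NOT v) AND NOT w)) OR ((u AND NOT v) AND w)

Collect the rows where h=1 — (0,0,0), (0,1,0), (1,0,0), (1,0,1) — and write one minterm per row: ¬u·¬v·¬w, ¬u·v·¬w, u·¬v·¬w, u·¬v·w. Their union (logical OR) reproduces the table exactly.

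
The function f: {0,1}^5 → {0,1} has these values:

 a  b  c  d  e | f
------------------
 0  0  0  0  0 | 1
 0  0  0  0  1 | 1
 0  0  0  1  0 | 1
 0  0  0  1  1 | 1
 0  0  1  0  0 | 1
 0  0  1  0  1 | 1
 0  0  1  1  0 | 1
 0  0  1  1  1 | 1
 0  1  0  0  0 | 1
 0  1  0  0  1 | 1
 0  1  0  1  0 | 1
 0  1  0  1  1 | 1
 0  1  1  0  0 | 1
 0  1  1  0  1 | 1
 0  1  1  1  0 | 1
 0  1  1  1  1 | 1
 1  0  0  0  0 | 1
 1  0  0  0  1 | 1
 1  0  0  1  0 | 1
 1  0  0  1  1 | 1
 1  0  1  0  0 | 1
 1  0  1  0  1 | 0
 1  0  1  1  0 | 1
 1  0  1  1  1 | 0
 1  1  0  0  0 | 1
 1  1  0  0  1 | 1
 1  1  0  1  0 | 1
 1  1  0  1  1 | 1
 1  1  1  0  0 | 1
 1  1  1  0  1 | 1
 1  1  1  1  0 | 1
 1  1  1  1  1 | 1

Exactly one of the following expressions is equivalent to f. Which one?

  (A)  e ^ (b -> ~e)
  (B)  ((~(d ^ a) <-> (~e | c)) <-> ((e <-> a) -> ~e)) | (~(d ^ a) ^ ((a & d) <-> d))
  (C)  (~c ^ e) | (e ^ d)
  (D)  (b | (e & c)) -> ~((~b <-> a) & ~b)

D

(A) disagrees with f on (0,0,0,0,1) (formula → 0, table → 1); rule it out.
(B) disagrees with f on (0,0,0,0,1) (formula → 0, table → 1); rule it out.
(C) disagrees with f on (0,0,0,1,1) (formula → 0, table → 1); rule it out.
(D) is the remaining candidate, and it agrees with f on all 32 inputs.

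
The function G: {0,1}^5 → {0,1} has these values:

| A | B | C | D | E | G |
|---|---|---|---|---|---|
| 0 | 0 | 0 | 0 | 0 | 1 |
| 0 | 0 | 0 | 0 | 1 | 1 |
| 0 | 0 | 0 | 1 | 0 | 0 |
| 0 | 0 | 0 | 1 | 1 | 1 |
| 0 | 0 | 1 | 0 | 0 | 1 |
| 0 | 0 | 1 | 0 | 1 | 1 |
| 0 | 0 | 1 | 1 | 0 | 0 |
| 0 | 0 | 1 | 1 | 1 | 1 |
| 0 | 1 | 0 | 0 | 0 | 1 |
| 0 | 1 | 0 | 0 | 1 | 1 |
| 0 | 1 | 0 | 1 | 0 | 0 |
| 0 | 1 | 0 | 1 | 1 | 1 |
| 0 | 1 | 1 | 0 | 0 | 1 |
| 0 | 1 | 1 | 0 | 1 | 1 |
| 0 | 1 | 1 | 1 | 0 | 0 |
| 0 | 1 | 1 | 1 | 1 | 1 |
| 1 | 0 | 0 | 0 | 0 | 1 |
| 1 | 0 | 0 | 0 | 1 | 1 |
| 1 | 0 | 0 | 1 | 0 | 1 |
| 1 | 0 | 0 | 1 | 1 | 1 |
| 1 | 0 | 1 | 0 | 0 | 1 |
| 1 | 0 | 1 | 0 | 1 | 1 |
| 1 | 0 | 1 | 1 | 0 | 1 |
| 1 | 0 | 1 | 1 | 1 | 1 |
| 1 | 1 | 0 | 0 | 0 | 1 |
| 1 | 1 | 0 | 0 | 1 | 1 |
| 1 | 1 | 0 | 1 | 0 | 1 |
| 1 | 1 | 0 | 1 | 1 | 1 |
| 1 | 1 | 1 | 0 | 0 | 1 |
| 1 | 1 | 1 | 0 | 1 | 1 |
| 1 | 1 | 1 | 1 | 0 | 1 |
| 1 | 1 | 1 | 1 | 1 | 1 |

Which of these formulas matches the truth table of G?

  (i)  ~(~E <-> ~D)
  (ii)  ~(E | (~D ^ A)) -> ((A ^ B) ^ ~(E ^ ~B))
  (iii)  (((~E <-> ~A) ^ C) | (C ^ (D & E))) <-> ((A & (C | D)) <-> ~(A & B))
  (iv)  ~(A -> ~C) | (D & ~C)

ii

(i) fails at (0,0,0,0,0): the formula yields 0, G is 1.
(iii) fails at (0,0,0,0,0): the formula yields 0, G is 1.
(iv) fails at (0,0,0,0,0): the formula yields 0, G is 1.
Only (ii) survives; checking it on all 32 rows confirms it matches G.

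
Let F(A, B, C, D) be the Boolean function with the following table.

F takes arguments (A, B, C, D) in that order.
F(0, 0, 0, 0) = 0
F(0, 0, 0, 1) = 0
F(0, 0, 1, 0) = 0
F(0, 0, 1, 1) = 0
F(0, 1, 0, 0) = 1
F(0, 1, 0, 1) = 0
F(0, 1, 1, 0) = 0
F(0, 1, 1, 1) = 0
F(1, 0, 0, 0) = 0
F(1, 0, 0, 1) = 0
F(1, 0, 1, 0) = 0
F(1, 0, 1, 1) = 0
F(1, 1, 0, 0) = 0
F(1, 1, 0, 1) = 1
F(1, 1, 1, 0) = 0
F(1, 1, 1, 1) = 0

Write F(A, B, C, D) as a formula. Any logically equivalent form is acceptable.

F(A, B, C, D) = (((not A and B) and not C) and not D) or (((A and B) and not C) and D)

Collect the rows where F=1 — (0,1,0,0), (1,1,0,1) — and write one minterm per row: ¬A·B·¬C·¬D, A·B·¬C·D. Their union (logical OR) reproduces the table exactly.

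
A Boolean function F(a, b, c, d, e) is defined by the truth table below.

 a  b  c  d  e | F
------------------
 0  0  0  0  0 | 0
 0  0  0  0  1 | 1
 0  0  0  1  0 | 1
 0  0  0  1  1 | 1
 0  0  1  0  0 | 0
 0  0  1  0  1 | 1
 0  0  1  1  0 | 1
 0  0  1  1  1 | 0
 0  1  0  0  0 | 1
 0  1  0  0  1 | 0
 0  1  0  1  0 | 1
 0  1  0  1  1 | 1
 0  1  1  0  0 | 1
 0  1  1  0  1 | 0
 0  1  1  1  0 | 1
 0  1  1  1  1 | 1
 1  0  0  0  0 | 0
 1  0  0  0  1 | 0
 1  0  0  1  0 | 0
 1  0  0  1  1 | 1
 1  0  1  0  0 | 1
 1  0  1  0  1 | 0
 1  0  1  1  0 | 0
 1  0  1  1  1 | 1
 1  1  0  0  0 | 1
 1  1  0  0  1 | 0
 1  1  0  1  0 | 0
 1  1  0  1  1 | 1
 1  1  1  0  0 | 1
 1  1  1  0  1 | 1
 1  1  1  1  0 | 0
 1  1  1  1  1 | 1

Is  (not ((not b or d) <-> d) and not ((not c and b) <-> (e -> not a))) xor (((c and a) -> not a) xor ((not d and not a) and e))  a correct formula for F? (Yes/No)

Check the formula against F row by row:
  a=0, b=0, c=0, d=0, e=0: formula gives 0, F = 0 ✓
  a=0, b=0, c=0, d=0, e=1: formula gives 1, F = 1 ✓
  a=0, b=0, c=0, d=1, e=0: formula gives 1, F = 1 ✓
  a=0, b=0, c=0, d=1, e=1: formula gives 1, F = 1 ✓
  …
  a=0, b=0, c=1, d=1, e=1: formula gives 1, but F = 0 ✗
Since they disagree at (0,0,1,1,1), the expression is not a correct formula for F.

No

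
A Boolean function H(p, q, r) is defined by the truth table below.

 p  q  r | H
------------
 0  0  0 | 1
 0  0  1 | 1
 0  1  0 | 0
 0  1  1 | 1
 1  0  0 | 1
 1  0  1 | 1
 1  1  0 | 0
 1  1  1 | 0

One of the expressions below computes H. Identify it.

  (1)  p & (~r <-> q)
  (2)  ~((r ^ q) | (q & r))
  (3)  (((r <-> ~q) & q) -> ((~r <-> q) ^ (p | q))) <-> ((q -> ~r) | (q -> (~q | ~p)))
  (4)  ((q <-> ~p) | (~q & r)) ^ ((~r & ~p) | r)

3

(1) fails at (0,0,0): the formula yields 0, H is 1.
(2) fails at (0,0,1): the formula yields 0, H is 1.
(4) fails at (0,0,1): the formula yields 0, H is 1.
That leaves (3). Evaluating it on every row reproduces the table of H exactly.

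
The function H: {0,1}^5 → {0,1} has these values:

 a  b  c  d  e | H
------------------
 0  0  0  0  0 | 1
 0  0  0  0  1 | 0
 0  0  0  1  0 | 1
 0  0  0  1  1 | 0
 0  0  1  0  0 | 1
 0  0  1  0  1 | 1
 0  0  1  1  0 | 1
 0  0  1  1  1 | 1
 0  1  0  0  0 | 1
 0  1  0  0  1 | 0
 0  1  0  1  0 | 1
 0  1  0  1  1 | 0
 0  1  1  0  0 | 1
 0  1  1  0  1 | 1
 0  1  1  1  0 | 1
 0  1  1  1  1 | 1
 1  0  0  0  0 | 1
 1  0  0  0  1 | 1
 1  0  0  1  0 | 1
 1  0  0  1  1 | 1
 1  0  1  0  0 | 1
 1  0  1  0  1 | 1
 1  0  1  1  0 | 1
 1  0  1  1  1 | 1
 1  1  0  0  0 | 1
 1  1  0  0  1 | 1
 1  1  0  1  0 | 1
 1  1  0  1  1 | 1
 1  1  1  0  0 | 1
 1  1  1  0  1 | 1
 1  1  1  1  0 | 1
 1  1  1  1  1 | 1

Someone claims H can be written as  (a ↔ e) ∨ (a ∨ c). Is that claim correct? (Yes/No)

Check the formula against H row by row:
  a=0, b=0, c=0, d=0, e=0: formula gives 1, H = 1 ✓
  a=0, b=0, c=0, d=0, e=1: formula gives 0, H = 0 ✓
  a=0, b=0, c=0, d=1, e=0: formula gives 1, H = 1 ✓
  a=0, b=0, c=0, d=1, e=1: formula gives 0, H = 0 ✓
  …and likewise for the remaining 28 rows.
Every row agrees, so the formula is equivalent.

Yes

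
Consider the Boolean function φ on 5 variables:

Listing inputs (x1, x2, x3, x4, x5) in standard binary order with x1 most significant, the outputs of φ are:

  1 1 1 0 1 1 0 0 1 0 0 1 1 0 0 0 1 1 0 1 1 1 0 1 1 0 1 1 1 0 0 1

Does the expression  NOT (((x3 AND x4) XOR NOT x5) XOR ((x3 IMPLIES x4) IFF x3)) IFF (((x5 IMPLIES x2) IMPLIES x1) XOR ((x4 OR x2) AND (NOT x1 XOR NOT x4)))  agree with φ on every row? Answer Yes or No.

No

Check the formula against φ row by row:
  x1=0, x2=0, x3=0, x4=0, x5=0: formula gives 1, φ = 1 ✓
  x1=0, x2=0, x3=0, x4=0, x5=1: formula gives 1, φ = 1 ✓
  x1=0, x2=0, x3=0, x4=1, x5=0: formula gives 0, but φ = 1 ✗
A single disagreement suffices: at (0,0,0,1,0) they differ, so the formula does not compute φ.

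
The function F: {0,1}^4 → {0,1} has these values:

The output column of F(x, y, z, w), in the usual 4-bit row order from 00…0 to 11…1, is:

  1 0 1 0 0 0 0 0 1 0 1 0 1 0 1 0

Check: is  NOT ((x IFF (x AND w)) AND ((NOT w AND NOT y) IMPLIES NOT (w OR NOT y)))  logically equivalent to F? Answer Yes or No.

Yes

Check the formula against F row by row:
  x=0, y=0, z=0, w=0: formula gives 1, F = 1 ✓
  x=0, y=0, z=0, w=1: formula gives 0, F = 0 ✓
  x=0, y=0, z=1, w=0: formula gives 1, F = 1 ✓
  x=0, y=0, z=1, w=1: formula gives 0, F = 0 ✓
  …and likewise for the remaining 12 rows.
All 16 rows match — the expression computes F exactly.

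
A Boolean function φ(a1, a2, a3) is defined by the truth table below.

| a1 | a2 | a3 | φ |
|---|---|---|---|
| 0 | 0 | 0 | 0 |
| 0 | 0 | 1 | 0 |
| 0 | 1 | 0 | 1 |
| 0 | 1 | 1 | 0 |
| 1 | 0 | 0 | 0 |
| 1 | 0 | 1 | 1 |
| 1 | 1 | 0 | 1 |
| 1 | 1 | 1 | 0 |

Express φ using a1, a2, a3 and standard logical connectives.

φ(a1, a2, a3) = (((¬a1 ∧ a2) ∧ ¬a3) ∨ ((a1 ∧ ¬a2) ∧ a3)) ∨ ((a1 ∧ a2) ∧ ¬a3)

φ=1 on 3 inputs: (0,1,0), (1,0,1), (1,1,0). Reading each as a conjunction of literals (¬a1·a2·¬a3, a1·¬a2·a3, a1·a2·¬a3) and taking the OR gives the canonical DNF.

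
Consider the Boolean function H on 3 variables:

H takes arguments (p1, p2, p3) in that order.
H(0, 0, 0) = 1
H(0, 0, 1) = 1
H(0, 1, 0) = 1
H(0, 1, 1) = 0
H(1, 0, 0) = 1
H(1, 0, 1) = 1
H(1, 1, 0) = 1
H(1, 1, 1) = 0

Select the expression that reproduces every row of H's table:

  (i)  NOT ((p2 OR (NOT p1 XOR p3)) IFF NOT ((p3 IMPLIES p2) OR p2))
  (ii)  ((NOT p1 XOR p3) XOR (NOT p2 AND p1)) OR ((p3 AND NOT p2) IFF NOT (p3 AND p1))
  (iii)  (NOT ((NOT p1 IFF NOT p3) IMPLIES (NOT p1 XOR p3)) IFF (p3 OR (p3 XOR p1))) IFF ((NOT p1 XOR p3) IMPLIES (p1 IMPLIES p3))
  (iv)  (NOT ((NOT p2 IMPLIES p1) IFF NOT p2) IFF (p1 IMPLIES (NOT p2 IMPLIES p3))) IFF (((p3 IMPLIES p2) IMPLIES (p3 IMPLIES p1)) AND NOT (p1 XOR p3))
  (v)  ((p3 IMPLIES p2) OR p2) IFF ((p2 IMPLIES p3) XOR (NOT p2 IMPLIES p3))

v

(i): at (0,1,1) it gives 1, but H = 0 — eliminated.
(ii): at (1,0,1) it gives 0, but H = 1 — eliminated.
(iii): at (0,0,1) it gives 0, but H = 1 — eliminated.
(iv): at (0,0,1) it gives 0, but H = 1 — eliminated.
(v) is the remaining candidate, and it agrees with H on all 8 inputs.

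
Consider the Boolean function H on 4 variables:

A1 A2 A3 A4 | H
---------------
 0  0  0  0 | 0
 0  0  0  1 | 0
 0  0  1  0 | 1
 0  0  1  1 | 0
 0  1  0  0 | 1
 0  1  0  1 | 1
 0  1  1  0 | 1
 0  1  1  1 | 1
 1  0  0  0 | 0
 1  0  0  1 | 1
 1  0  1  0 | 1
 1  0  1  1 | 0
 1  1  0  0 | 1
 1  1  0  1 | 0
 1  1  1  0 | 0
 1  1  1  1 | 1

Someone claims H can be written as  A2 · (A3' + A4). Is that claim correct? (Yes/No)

Evaluate A2 · (A3' + A4) on each row and compare to H:
  A1=0, A2=0, A3=0, A4=0: formula gives 0, H = 0 ✓
  A1=0, A2=0, A3=0, A4=1: formula gives 0, H = 0 ✓
  A1=0, A2=0, A3=1, A4=0: formula gives 0, but H = 1 ✗
Since they disagree at (0,0,1,0), the expression is not a correct formula for H.

No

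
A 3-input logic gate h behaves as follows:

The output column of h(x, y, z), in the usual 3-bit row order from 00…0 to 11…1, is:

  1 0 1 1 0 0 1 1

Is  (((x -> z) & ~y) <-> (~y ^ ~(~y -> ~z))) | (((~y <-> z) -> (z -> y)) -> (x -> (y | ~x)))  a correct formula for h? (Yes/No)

Evaluate (((x -> z) & ~y) <-> (~y ^ ~(~y -> ~z))) | (((~y <-> z) -> (z -> y)) -> (x -> (y | ~x))) on each row and compare to h:
  x=0, y=0, z=0: formula gives 1, h = 1 ✓
  x=0, y=0, z=1: formula gives 1, but h = 0 ✗
A single disagreement suffices: at (0,0,1) they differ, so the formula does not compute h.

No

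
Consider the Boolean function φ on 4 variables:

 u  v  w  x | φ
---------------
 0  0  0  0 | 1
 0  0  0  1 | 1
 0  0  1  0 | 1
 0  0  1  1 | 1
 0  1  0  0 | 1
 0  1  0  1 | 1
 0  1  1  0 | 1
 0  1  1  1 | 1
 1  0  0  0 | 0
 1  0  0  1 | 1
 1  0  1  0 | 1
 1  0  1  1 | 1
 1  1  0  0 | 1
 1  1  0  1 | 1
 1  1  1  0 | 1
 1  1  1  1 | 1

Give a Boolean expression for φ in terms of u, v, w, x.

φ(u, v, w, x) = ~(((u & ~v) & ~w) & ~x)

φ is 0 on exactly one input, (1,0,0,0), whose minterm is u·¬v·¬w·¬x. So φ is the negation of that single conjunction.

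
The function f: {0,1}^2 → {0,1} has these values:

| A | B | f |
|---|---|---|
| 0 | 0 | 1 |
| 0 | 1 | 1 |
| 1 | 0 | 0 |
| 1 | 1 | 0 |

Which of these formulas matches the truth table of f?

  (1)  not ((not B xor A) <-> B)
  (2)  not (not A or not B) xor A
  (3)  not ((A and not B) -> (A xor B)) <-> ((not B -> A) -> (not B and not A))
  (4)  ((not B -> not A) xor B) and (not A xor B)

(2): at (0,0) it gives 0, but f = 1 — eliminated.
(3): at (0,0) it gives 0, but f = 1 — eliminated.
(4): at (0,1) it gives 0, but f = 1 — eliminated.
Only (1) survives; checking it on all 4 rows confirms it matches f.

1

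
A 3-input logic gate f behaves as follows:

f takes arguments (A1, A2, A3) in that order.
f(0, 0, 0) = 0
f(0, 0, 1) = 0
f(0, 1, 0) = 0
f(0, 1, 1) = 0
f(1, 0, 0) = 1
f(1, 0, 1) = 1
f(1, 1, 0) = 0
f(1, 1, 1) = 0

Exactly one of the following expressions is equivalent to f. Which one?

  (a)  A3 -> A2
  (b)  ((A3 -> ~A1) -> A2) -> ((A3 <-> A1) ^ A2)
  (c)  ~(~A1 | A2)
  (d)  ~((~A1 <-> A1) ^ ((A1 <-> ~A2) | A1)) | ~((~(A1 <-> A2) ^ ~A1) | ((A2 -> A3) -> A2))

(a): at (0,0,0) it gives 1, but f = 0 — eliminated.
(b): at (0,0,0) it gives 1, but f = 0 — eliminated.
(d): at (0,0,0) it gives 1, but f = 0 — eliminated.
That leaves (c). Evaluating it on every row reproduces the table of f exactly.

c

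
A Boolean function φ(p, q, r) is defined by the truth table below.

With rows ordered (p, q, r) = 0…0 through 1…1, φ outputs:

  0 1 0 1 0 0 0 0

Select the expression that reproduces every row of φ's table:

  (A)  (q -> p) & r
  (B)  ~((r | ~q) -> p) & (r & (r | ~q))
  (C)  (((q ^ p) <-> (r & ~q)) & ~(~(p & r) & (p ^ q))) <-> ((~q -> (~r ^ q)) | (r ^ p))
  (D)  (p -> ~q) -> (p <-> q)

B

(A): at (0,1,1) it gives 0, but φ = 1 — eliminated.
(C): at (0,0,0) it gives 1, but φ = 0 — eliminated.
(D): at (0,0,0) it gives 1, but φ = 0 — eliminated.
(B) is the remaining candidate, and it agrees with φ on all 8 inputs.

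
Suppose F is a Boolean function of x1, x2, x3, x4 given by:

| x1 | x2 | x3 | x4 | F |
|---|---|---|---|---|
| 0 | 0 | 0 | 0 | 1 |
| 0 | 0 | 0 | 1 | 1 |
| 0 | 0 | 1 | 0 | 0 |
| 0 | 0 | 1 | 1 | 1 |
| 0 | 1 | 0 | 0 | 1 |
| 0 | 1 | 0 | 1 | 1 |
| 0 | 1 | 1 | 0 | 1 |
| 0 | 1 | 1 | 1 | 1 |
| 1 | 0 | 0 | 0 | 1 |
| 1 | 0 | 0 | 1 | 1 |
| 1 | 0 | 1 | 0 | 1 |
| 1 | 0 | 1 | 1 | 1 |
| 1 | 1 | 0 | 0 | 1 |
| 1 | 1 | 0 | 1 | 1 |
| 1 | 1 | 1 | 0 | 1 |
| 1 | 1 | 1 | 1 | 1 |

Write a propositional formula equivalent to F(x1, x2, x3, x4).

Only row (0,0,1,0) gives 0. So F is 1 everywhere except there — the complement of the minterm ¬x1·¬x2·x3·¬x4.

F(x1, x2, x3, x4) = ~(((~x1 & ~x2) & x3) & ~x4)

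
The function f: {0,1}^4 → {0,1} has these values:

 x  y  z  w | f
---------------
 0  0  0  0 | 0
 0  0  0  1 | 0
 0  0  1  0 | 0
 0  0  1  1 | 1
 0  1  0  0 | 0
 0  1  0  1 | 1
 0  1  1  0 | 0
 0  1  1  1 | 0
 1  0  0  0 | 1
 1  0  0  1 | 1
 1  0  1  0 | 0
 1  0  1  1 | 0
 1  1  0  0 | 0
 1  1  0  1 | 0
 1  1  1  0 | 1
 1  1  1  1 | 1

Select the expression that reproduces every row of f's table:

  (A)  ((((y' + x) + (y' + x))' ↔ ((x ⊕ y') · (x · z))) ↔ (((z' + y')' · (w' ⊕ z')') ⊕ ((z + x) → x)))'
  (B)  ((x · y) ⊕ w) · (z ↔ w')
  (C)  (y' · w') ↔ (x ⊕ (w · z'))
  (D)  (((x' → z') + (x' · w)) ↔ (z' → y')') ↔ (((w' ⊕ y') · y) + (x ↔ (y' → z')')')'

(A) disagrees with f on (0,0,1,0) (formula → 1, table → 0); rule it out.
(B) disagrees with f on (0,0,0,1) (formula → 1, table → 0); rule it out.
(C) disagrees with f on (0,1,0,0) (formula → 1, table → 0); rule it out.
That leaves (D). Evaluating it on every row reproduces the table of f exactly.

D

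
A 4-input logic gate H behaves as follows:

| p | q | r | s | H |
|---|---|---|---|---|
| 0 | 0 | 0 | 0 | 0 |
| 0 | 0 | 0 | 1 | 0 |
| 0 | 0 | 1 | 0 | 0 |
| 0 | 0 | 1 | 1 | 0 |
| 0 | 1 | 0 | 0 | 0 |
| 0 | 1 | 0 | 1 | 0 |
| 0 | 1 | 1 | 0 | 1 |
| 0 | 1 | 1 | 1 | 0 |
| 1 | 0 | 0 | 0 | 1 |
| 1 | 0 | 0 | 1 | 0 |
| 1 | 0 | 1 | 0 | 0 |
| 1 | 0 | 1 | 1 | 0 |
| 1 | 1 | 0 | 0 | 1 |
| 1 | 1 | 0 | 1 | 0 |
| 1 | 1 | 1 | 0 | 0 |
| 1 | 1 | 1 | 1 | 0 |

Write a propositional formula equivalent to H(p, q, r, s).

H(p, q, r, s) = ((((p' · q) · r) · s') + (((p · q') · r') · s')) + (((p · q) · r') · s')

H=1 on 3 inputs: (0,1,1,0), (1,0,0,0), (1,1,0,0). Reading each as a conjunction of literals (¬p·q·r·¬s, p·¬q·¬r·¬s, p·q·¬r·¬s) and taking the OR gives the canonical DNF.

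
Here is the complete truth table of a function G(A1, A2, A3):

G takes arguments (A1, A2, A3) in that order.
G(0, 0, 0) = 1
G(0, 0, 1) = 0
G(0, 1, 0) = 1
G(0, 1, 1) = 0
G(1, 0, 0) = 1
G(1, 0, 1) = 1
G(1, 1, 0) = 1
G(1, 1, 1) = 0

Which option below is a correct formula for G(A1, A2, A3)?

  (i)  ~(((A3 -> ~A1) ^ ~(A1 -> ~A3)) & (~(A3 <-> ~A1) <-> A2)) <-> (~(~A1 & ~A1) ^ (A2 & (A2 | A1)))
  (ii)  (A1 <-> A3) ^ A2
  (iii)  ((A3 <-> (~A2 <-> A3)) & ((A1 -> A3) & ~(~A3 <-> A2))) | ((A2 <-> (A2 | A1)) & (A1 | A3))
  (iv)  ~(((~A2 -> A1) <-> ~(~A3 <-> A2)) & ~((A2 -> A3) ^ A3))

(i): at (0,0,0) it gives 0, but G = 1 — eliminated.
(ii): at (0,1,0) it gives 0, but G = 1 — eliminated.
(iii): at (0,0,1) it gives 1, but G = 0 — eliminated.
(iv) is the remaining candidate, and it agrees with G on all 8 inputs.

iv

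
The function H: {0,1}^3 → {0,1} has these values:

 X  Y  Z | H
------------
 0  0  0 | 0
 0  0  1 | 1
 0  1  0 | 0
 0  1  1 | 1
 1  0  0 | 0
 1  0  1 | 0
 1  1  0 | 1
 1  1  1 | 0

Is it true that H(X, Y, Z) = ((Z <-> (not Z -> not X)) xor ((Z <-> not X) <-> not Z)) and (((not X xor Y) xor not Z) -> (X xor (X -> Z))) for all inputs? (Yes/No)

Evaluate ((Z <-> (not Z -> not X)) xor ((Z <-> not X) <-> not Z)) and (((not X xor Y) xor not Z) -> (X xor (X -> Z))) on each row and compare to H:
  X=0, Y=0, Z=0: formula gives 0, H = 0 ✓
  X=0, Y=0, Z=1: formula gives 1, H = 1 ✓
  X=0, Y=1, Z=0: formula gives 0, H = 0 ✓
  X=0, Y=1, Z=1: formula gives 1, H = 1 ✓
  X=1, Y=0, Z=0: formula gives 0, H = 0 ✓
  …
  X=1, Y=1, Z=0: formula gives 0, but H = 1 ✗
Row (1,1,0) is a counterexample, so the formula is not equivalent to H.

No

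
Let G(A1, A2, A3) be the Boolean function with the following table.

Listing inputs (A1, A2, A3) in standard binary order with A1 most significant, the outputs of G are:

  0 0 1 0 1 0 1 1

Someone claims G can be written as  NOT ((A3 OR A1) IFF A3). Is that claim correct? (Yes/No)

Evaluate NOT ((A3 OR A1) IFF A3) on each row and compare to G:
  A1=0, A2=0, A3=0: formula gives 0, G = 0 ✓
  A1=0, A2=0, A3=1: formula gives 0, G = 0 ✓
  A1=0, A2=1, A3=0: formula gives 0, but G = 1 ✗
A single disagreement suffices: at (0,1,0) they differ, so the formula does not compute G.

No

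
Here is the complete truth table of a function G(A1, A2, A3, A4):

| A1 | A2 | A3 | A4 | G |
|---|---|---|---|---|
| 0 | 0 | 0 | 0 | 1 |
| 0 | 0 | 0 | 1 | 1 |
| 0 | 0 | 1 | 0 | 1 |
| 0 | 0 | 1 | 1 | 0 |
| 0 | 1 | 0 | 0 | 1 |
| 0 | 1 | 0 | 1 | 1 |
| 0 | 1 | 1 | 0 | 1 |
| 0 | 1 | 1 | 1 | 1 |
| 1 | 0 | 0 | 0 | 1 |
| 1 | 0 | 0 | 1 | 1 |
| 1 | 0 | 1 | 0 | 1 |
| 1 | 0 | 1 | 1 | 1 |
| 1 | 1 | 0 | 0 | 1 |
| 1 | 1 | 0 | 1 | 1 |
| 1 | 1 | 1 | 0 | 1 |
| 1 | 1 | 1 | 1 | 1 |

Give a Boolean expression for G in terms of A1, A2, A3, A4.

G(A1, A2, A3, A4) = ¬(((¬A1 ∧ ¬A2) ∧ A3) ∧ A4)

G is 0 on exactly one input, (0,0,1,1), whose minterm is ¬A1·¬A2·A3·A4. So G is the negation of that single conjunction.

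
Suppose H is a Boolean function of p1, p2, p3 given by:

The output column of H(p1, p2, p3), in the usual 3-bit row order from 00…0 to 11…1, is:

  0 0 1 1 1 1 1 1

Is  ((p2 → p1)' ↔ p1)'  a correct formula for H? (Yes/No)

Yes

Test each input against both H and the formula:
  p1=0, p2=0, p3=0: formula gives 0, H = 0 ✓
  p1=0, p2=0, p3=1: formula gives 0, H = 0 ✓
  p1=0, p2=1, p3=0: formula gives 1, H = 1 ✓
  p1=0, p2=1, p3=1: formula gives 1, H = 1 ✓
  p1=1, p2=0, p3=0: formula gives 1, H = 1 ✓
  … (the remaining 3 rows also agree.)
All 8 rows match — the expression computes H exactly.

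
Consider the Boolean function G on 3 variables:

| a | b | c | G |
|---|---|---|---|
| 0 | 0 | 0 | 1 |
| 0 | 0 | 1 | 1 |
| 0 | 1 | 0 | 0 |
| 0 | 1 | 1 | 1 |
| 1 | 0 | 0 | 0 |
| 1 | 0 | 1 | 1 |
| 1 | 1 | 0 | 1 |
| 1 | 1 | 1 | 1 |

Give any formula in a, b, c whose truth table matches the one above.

G(a, b, c) = not (((not a and b) and not c) or ((a and not b) and not c))

The 0-rows are (0,1,0), (1,0,0). Take each as a conjunction (¬a·b·¬c, a·¬b·¬c), form their disjunction, and complement — that gives a formula that is 1 everywhere G is.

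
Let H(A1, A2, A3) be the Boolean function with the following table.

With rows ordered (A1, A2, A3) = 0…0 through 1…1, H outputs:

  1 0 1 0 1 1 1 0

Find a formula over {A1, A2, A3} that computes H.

The 0-rows are (0,0,1), (0,1,1), (1,1,1). Take each as a conjunction (¬A1·¬A2·A3, ¬A1·A2·A3, A1·A2·A3), form their disjunction, and complement — that gives a formula that is 1 everywhere H is.

H(A1, A2, A3) = not ((((not A1 and not A2) and A3) or ((not A1 and A2) and A3)) or ((A1 and A2) and A3))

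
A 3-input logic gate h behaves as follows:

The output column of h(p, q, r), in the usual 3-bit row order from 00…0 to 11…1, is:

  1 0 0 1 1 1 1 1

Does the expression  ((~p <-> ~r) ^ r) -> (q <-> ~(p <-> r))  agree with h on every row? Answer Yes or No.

Yes

Check the formula against h row by row:
  p=0, q=0, r=0: formula gives 1, h = 1 ✓
  p=0, q=0, r=1: formula gives 0, h = 0 ✓
  p=0, q=1, r=0: formula gives 0, h = 0 ✓
  p=0, q=1, r=1: formula gives 1, h = 1 ✓
  p=1, q=0, r=0: formula gives 1, h = 1 ✓
  …and likewise for the remaining 3 rows.
No disagreement on any input; they are logically equivalent.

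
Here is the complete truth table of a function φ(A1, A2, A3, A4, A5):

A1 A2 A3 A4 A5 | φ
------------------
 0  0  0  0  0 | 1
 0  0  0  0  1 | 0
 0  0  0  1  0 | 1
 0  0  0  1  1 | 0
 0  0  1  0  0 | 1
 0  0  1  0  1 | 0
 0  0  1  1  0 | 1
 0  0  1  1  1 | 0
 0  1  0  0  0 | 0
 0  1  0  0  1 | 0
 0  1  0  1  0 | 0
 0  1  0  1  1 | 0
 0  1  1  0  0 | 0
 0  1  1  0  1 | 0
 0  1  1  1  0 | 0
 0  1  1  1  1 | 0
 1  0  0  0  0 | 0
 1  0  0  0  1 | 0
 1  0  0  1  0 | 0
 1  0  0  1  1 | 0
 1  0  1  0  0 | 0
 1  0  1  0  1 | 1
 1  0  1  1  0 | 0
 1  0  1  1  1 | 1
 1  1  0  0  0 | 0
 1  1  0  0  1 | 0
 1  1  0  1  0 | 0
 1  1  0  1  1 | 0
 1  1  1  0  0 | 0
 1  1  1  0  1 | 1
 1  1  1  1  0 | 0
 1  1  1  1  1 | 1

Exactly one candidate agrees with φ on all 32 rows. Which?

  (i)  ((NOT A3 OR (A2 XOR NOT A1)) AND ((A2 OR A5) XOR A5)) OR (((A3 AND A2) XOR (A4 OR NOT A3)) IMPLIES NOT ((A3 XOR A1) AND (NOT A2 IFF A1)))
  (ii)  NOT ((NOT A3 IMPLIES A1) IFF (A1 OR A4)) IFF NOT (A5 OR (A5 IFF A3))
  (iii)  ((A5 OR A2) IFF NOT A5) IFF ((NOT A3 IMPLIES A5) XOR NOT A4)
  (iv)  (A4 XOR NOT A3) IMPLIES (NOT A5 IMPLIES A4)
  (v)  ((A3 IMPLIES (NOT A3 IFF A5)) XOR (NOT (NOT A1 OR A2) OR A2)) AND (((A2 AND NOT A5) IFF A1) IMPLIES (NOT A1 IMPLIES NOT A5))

v

(i) fails at (0,0,0,0,1): the formula yields 1, φ is 0.
(ii) fails at (0,0,0,0,1): the formula yields 1, φ is 0.
(iii) fails at (0,0,0,0,0): the formula yields 0, φ is 1.
(iv) fails at (0,0,0,0,0): the formula yields 0, φ is 1.
Only (v) survives; checking it on all 32 rows confirms it matches φ.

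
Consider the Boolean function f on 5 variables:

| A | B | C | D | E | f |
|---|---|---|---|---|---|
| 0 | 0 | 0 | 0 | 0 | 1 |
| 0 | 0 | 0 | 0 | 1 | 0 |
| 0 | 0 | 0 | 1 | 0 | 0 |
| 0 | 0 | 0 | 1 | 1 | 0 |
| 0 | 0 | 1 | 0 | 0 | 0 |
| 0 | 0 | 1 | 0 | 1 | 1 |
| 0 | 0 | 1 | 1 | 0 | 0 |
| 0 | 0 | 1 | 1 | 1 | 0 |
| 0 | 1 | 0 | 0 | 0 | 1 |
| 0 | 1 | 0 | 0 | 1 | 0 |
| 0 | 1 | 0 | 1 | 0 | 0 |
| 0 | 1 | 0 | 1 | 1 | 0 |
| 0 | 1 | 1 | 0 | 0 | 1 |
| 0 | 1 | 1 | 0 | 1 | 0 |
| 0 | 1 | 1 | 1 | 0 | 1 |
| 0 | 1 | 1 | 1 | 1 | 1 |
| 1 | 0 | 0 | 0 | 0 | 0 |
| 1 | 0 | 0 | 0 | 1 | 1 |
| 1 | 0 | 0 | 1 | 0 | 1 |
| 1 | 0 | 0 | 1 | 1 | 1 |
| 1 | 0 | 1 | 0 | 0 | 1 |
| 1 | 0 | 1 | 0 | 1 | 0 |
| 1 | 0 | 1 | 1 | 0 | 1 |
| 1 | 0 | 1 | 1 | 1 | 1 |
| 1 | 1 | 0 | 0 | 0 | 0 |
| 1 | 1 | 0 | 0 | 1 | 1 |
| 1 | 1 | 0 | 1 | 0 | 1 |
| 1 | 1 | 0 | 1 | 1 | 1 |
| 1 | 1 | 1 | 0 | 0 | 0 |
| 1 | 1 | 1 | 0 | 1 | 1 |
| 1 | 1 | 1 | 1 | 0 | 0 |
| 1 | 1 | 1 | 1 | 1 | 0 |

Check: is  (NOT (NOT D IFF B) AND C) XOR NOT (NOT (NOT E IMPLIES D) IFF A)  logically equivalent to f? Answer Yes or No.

Evaluate (NOT (NOT D IFF B) AND C) XOR NOT (NOT (NOT E IMPLIES D) IFF A) on each row and compare to f:
  A=0, B=0, C=0, D=0, E=0: formula gives 1, f = 1 ✓
  A=0, B=0, C=0, D=0, E=1: formula gives 0, f = 0 ✓
  A=0, B=0, C=0, D=1, E=0: formula gives 0, f = 0 ✓
  A=0, B=0, C=0, D=1, E=1: formula gives 0, f = 0 ✓
  … (the remaining 28 rows also agree.)
No disagreement on any input; they are logically equivalent.

Yes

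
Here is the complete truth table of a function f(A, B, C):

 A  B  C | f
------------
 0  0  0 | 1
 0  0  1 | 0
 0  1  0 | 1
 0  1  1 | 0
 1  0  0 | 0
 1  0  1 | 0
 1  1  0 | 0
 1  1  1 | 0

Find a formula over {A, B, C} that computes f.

f(A, B, C) = ((~A & ~B) & ~C) | ((~A & B) & ~C)

The 1-rows are (0,0,0), (0,1,0). Each contributes one minterm — ¬A·¬B·¬C; ¬A·B·¬C — and their disjunction is a sum-of-products form of f.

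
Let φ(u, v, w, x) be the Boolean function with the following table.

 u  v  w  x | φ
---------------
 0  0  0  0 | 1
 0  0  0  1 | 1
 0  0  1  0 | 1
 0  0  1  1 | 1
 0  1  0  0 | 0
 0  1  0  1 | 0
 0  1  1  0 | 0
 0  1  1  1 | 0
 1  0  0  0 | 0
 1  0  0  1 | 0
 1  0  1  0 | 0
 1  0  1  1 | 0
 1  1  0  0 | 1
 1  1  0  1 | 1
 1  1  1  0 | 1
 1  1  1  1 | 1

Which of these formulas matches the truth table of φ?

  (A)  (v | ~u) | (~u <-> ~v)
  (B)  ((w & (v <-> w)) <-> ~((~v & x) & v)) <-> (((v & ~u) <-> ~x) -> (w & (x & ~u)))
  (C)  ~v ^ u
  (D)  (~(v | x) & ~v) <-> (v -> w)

C

(A): at (0,1,0,0) it gives 1, but φ = 0 — eliminated.
(B): at (0,0,0,0) it gives 0, but φ = 1 — eliminated.
(D): at (0,0,0,1) it gives 0, but φ = 1 — eliminated.
(C) is the remaining candidate, and it agrees with φ on all 16 inputs.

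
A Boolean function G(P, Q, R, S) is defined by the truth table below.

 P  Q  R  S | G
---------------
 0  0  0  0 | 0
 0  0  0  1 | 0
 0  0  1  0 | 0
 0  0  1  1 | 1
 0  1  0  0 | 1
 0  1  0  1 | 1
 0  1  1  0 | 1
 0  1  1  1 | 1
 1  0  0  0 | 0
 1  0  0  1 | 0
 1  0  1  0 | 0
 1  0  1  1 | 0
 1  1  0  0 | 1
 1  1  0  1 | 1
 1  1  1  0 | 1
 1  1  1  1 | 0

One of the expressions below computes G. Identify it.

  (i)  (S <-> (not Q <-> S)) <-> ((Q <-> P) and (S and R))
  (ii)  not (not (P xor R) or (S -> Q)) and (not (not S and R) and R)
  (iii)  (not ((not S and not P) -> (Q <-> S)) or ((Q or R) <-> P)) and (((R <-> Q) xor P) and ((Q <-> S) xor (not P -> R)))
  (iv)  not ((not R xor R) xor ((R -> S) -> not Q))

(ii) fails at (0,1,0,0): the formula yields 0, G is 1.
(iii) fails at (0,0,0,0): the formula yields 1, G is 0.
(iv) fails at (0,0,0,0): the formula yields 1, G is 0.
That leaves (i). Evaluating it on every row reproduces the table of G exactly.

i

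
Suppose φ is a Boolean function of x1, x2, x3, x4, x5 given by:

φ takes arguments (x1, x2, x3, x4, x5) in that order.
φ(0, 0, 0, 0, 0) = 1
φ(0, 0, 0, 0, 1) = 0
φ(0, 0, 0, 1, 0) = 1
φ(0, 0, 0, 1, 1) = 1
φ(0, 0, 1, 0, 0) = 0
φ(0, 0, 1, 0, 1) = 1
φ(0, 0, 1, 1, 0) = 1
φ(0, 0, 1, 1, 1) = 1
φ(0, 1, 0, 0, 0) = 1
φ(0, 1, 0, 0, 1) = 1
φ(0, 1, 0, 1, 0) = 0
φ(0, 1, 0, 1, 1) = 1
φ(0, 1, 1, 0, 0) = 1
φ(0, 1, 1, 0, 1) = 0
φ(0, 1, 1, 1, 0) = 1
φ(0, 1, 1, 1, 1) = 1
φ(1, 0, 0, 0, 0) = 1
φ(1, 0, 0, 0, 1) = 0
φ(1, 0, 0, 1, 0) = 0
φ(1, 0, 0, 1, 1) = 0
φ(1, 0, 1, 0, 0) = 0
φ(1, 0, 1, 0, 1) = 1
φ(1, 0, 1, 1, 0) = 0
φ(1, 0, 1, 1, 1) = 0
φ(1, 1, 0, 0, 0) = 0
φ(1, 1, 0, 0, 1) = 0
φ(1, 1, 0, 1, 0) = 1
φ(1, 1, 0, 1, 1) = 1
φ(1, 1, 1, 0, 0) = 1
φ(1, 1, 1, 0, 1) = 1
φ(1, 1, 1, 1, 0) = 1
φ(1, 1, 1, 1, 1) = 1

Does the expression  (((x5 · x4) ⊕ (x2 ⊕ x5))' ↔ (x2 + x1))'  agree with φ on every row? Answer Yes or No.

Test each input against both φ and the formula:
  x1=0, x2=0, x3=0, x4=0, x5=0: formula gives 1, φ = 1 ✓
  x1=0, x2=0, x3=0, x4=0, x5=1: formula gives 0, φ = 0 ✓
  x1=0, x2=0, x3=0, x4=1, x5=0: formula gives 1, φ = 1 ✓
  x1=0, x2=0, x3=0, x4=1, x5=1: formula gives 1, φ = 1 ✓
  x1=0, x2=0, x3=1, x4=0, x5=0: formula gives 1, but φ = 0 ✗
Since they disagree at (0,0,1,0,0), the expression is not a correct formula for φ.

No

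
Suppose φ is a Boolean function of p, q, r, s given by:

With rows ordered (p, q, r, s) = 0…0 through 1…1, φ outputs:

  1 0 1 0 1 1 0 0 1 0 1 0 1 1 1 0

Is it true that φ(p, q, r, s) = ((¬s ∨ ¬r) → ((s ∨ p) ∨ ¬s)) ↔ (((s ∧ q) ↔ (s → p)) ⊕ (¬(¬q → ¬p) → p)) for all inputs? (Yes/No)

No

Evaluate ((¬s ∨ ¬r) → ((s ∨ p) ∨ ¬s)) ↔ (((s ∧ q) ↔ (s → p)) ⊕ (¬(¬q → ¬p) → p)) on each row and compare to φ:
  p=0, q=0, r=0, s=0: formula gives 1, φ = 1 ✓
  p=0, q=0, r=0, s=1: formula gives 0, φ = 0 ✓
  p=0, q=0, r=1, s=0: formula gives 1, φ = 1 ✓
  p=0, q=0, r=1, s=1: formula gives 0, φ = 0 ✓
  …
  p=0, q=1, r=1, s=0: formula gives 1, but φ = 0 ✗
A single disagreement suffices: at (0,1,1,0) they differ, so the formula does not compute φ.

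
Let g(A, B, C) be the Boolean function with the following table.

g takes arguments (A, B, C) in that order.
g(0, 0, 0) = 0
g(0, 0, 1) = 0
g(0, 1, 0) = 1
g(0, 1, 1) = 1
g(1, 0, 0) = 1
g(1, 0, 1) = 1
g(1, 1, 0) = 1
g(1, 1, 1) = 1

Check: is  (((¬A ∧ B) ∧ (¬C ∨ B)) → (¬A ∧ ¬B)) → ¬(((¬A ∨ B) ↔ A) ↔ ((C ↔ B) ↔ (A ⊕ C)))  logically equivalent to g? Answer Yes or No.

Check the formula against g row by row:
  A=0, B=0, C=0: formula gives 0, g = 0 ✓
  A=0, B=0, C=1: formula gives 0, g = 0 ✓
  A=0, B=1, C=0: formula gives 1, g = 1 ✓
  A=0, B=1, C=1: formula gives 1, g = 1 ✓
  A=1, B=0, C=0: formula gives 1, g = 1 ✓
  …and likewise for the remaining 3 rows.
No disagreement on any input; they are logically equivalent.

Yes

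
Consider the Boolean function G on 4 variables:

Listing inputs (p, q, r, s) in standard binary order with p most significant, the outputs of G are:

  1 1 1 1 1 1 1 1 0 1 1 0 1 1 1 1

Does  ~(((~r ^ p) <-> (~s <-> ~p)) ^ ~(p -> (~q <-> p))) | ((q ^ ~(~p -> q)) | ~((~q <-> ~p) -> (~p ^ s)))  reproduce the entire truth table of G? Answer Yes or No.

Yes

Test each input against both G and the formula:
  p=0, q=0, r=0, s=0: formula gives 1, G = 1 ✓
  p=0, q=0, r=0, s=1: formula gives 1, G = 1 ✓
  p=0, q=0, r=1, s=0: formula gives 1, G = 1 ✓
  p=0, q=0, r=1, s=1: formula gives 1, G = 1 ✓
  …and likewise for the remaining 12 rows.
Every row agrees, so the formula is equivalent.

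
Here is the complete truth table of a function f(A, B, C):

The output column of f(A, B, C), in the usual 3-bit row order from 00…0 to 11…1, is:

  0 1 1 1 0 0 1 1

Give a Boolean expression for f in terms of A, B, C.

f(A, B, C) = ¬((((¬A ∧ ¬B) ∧ ¬C) ∨ ((A ∧ ¬B) ∧ ¬C)) ∨ ((A ∧ ¬B) ∧ C))

The 0-rows are (0,0,0), (1,0,0), (1,0,1). Take each as a conjunction (¬A·¬B·¬C, A·¬B·¬C, A·¬B·C), form their disjunction, and complement — that gives a formula that is 1 everywhere f is.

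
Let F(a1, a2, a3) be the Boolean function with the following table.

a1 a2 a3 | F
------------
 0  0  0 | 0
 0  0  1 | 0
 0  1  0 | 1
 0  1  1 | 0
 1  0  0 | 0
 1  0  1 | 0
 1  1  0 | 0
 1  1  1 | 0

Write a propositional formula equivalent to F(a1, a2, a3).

Only row (0,1,0) gives 1. That row's minterm ¬a1·a2·¬a3 is F directly.

F(a1, a2, a3) = (a1' · a2) · a3'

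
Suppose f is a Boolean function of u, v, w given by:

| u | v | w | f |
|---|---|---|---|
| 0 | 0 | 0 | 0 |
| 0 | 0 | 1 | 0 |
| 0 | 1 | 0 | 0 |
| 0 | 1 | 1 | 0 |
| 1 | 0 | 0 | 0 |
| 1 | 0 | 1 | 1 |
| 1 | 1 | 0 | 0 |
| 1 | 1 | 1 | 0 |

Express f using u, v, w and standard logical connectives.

f(u, v, w) = (u AND NOT v) AND w

Only row (1,0,1) gives 1. That row's minterm u·¬v·w is f directly.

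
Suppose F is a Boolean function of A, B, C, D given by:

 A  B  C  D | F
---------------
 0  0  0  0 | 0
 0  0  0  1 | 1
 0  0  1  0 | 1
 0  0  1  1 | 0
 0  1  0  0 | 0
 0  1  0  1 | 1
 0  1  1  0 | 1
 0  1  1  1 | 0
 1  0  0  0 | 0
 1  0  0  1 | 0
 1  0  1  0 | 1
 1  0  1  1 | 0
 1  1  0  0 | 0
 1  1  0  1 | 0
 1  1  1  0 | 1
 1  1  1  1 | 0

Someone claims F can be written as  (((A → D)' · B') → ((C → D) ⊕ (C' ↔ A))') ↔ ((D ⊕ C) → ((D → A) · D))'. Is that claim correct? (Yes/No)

Test each input against both F and the formula:
  A=0, B=0, C=0, D=0: formula gives 0, F = 0 ✓
  A=0, B=0, C=0, D=1: formula gives 1, F = 1 ✓
  A=0, B=0, C=1, D=0: formula gives 1, F = 1 ✓
  A=0, B=0, C=1, D=1: formula gives 0, F = 0 ✓
  … (the remaining 12 rows also agree.)
Every row agrees, so the formula is equivalent.

Yes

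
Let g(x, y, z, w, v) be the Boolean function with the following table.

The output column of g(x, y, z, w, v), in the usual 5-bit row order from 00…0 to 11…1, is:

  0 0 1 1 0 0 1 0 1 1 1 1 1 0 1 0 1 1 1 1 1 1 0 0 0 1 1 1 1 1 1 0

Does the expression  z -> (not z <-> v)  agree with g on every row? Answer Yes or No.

No

Evaluate z -> (not z <-> v) on each row and compare to g:
  x=0, y=0, z=0, w=0, v=0: formula gives 1, but g = 0 ✗
Row (0,0,0,0,0) is a counterexample, so the formula is not equivalent to g.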